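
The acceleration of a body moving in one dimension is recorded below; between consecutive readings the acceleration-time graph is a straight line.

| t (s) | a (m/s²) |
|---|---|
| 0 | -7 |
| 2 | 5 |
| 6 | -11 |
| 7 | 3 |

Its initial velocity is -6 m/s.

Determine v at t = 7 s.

-24 m/s

Δv equals the area under the a-t graph; then v = v₀ + Δv.
0–2 s: ½(-7 + 5)(2) = -2 m/s
2–6 s: ½(5 + -11)(4) = -12 m/s
6–7 s: ½(-11 + 3)(1) = -4 m/s
Δv = -18 m/s, so v(7) = -6 + (-18) = -24 m/s.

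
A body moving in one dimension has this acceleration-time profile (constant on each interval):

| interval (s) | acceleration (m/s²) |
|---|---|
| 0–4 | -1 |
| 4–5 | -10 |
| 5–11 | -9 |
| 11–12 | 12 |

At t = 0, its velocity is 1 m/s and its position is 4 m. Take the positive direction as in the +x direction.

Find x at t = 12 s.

On each constant-a segment, Δv = aΔt and Δx = v₀Δt + ½aΔt²; chain segment to segment.
0–4 s: v starts 1 m/s; Δx = 1·4 + ½·-1·4² = -4 m; v ends -3 m/s.
4–5 s: v starts -3 m/s; Δx = -3·1 + ½·-10·1² = -8 m; v ends -13 m/s.
5–11 s: v starts -13 m/s; Δx = -13·6 + ½·-9·6² = -240 m; v ends -67 m/s.
11–12 s: v starts -67 m/s; Δx = -67·1 + ½·12·1² = -61 m; v ends -55 m/s.
x(12) = 4 + Σ Δx = -309 m.

-309 m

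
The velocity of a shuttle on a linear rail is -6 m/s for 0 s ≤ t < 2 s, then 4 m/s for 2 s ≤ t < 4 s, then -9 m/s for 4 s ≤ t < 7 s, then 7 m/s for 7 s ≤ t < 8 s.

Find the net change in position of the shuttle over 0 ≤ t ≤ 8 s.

-24 m

Net displacement equals the area under the velocity-time graph (areas below the axis count negative).
0–2 s: -6 × 2 = -12 m
2–4 s: 4 × 2 = 8 m
4–7 s: -9 × 3 = -27 m
7–8 s: 7 × 1 = 7 m
Net displacement = -24 m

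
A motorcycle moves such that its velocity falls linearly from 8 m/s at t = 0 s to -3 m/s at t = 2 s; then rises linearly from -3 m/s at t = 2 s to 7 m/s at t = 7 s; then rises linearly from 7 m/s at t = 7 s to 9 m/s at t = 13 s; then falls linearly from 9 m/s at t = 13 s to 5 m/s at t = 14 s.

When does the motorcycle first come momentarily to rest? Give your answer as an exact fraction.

t = 16/11 s

v changes sign on 0–2 s (from 8 to -3); the graph is linear there, so v = 0 at t = 0 + (-8)·(2 − 0)/(-3 − 8) = 16/11 s.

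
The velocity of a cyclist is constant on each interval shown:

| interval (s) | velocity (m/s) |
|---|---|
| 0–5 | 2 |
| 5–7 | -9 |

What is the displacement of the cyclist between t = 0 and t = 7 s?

Displacement is the signed area under the v-t curve.
0–5 s: 2 × 5 = 10 m
5–7 s: -9 × 2 = -18 m
Net displacement = -8 m

-8 m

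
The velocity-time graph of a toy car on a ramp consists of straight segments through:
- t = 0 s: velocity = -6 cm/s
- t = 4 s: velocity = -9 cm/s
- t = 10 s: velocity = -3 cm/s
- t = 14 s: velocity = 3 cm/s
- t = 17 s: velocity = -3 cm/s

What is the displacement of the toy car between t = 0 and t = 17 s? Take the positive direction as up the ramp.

Displacement is the signed area under the v-t curve.
0–4 s: ½(-6 + -9)(4) = -30 cm
4–10 s: ½(-9 + -3)(6) = -36 cm
10–14 s: ½(-3 + 3)(4) = 0 cm
14–17 s: ½(3 + -3)(3) = 0 cm
Net displacement = -66 cm

-66 cm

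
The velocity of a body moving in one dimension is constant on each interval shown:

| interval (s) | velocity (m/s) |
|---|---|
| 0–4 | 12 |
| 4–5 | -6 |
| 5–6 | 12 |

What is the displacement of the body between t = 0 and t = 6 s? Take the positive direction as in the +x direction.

54 m

Displacement is the signed area under the v-t curve.
0–4 s: 12 × 4 = 48 m
4–5 s: -6 × 1 = -6 m
5–6 s: 12 × 1 = 12 m
Net displacement = 54 m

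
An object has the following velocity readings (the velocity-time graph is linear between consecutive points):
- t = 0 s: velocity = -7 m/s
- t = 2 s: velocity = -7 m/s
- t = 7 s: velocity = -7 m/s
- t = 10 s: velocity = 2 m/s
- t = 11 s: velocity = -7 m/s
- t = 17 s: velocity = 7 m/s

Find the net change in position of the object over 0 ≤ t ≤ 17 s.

Net displacement equals the area under the velocity-time graph (areas below the axis count negative).
0–2 s: -7 × 2 = -14 m
2–7 s: -7 × 5 = -35 m
7–10 s: ½(-7 + 2)(3) = -7.5 m
10–11 s: ½(2 + -7)(1) = -2.5 m
11–17 s: ½(-7 + 7)(6) = 0 m
Net displacement = -59 m

-59 m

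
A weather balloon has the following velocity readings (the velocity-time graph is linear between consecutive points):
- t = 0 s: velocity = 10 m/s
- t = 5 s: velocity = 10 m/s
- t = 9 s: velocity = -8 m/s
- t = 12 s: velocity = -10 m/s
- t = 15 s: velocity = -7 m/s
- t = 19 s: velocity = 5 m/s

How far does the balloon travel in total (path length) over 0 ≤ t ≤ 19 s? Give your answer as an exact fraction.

2395/18 m

Total distance travelled is ∫|v| dt — sum the magnitudes of each area piece.
0–5 s: |10| × 5 = 50 m
5–9 s: v = 0 at t = 65/9 s; triangle areas 100/9 + 64/9 = 164/9 m
9–12 s: |½(-8 + -10)(3)| = 27 m
12–15 s: |½(-10 + -7)(3)| = 25.5 m
15–19 s: v = 0 at t = 52/3 s; triangle areas 49/6 + 25/6 = 37/3 m
Total distance = 2395/18 m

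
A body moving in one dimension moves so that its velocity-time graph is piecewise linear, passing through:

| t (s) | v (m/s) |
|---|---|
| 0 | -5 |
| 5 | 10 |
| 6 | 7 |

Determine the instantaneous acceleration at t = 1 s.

Acceleration is the slope of the v-t graph on 0–5 s: (10 − -5)/(5 − 0) = 3 m/s².

3 m/s²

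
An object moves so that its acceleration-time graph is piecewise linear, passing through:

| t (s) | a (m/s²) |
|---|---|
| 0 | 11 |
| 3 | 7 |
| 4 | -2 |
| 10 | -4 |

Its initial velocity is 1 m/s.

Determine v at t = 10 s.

Δv equals the area under the a-t graph; then v = v₀ + Δv.
0–3 s: ½(11 + 7)(3) = 27 m/s
3–4 s: ½(7 + -2)(1) = 2.5 m/s
4–10 s: ½(-2 + -4)(6) = -18 m/s
Δv = 11.5 m/s, so v(10) = 1 + (11.5) = 12.5 m/s.

12.5 m/s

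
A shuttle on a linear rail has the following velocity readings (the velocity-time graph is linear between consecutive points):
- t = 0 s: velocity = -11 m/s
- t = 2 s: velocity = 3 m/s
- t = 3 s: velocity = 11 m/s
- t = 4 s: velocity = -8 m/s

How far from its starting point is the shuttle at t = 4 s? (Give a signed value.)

0.5 m

Displacement is the signed area under the v-t curve.
0–2 s: ½(-11 + 3)(2) = -8 m
2–3 s: ½(3 + 11)(1) = 7 m
3–4 s: ½(11 + -8)(1) = 1.5 m
Net displacement = 0.5 m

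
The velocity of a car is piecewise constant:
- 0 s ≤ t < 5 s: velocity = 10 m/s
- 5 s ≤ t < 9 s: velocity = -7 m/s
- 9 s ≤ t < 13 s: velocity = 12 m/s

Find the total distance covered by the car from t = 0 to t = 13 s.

Distance (not displacement) is the total path length: add the absolute areas under v-t.
0–5 s: |10| × 5 = 50 m
5–9 s: |-7| × 4 = 28 m
9–13 s: |12| × 4 = 48 m
Total distance = 126 m

126 m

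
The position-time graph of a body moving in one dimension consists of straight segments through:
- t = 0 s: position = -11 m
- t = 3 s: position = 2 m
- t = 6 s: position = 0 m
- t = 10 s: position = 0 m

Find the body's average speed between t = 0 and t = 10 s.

1.5 m/s

Average speed = (total path length)/(elapsed time); on a piecewise-linear x-t graph the path length is Σ|Δx|.
0–3 s: |Δx| = |2 − -11| = 13 m
3–6 s: |Δx| = |0 − 2| = 2 m
6–10 s: |Δx| = |0 − 0| = 0 m
Total path = 15 m; average speed = 15/10 = 1.5 m/s.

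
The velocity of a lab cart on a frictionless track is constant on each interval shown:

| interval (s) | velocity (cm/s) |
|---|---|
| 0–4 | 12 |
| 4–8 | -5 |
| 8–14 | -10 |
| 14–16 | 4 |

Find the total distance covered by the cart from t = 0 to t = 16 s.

136 cm

Total distance travelled is ∫|v| dt — sum the magnitudes of each area piece.
0–4 s: |12| × 4 = 48 cm
4–8 s: |-5| × 4 = 20 cm
8–14 s: |-10| × 6 = 60 cm
14–16 s: |4| × 2 = 8 cm
Total distance = 136 cm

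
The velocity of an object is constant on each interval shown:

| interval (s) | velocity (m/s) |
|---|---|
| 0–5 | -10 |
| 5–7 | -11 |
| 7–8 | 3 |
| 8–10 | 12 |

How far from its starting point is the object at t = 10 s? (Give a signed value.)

Displacement is the signed area under the v-t curve.
0–5 s: -10 × 5 = -50 m
5–7 s: -11 × 2 = -22 m
7–8 s: 3 × 1 = 3 m
8–10 s: 12 × 2 = 24 m
Net displacement = -45 m

-45 m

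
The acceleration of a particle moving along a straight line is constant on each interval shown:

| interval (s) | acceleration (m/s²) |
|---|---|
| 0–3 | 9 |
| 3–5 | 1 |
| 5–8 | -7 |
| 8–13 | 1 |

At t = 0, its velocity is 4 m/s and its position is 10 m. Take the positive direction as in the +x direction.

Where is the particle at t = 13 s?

266.5 m

On each constant-a segment, Δv = aΔt and Δx = v₀Δt + ½aΔt²; chain segment to segment.
0–3 s: v starts 4 m/s; Δx = 4·3 + ½·9·3² = 52.5 m; v ends 31 m/s.
3–5 s: v starts 31 m/s; Δx = 31·2 + ½·1·2² = 64 m; v ends 33 m/s.
5–8 s: v starts 33 m/s; Δx = 33·3 + ½·-7·3² = 67.5 m; v ends 12 m/s.
8–13 s: v starts 12 m/s; Δx = 12·5 + ½·1·5² = 72.5 m; v ends 17 m/s.
x(13) = 10 + Σ Δx = 266.5 m.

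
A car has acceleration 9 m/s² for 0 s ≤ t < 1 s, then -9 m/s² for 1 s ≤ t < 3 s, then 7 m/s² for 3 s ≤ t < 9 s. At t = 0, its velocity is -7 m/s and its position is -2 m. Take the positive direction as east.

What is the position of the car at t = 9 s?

On each constant-a segment, Δv = aΔt and Δx = v₀Δt + ½aΔt²; chain segment to segment.
0–1 s: v starts -7 m/s; Δx = -7·1 + ½·9·1² = -2.5 m; v ends 2 m/s.
1–3 s: v starts 2 m/s; Δx = 2·2 + ½·-9·2² = -14 m; v ends -16 m/s.
3–9 s: v starts -16 m/s; Δx = -16·6 + ½·7·6² = 30 m; v ends 26 m/s.
x(9) = -2 + Σ Δx = 11.5 m.

11.5 m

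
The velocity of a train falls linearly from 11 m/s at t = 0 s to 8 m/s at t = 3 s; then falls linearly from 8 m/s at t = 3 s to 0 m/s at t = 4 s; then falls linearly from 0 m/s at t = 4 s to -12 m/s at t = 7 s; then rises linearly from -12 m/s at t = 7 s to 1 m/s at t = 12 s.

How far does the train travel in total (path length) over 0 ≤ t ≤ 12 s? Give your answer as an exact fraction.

1019/13 m

Distance (not displacement) is the total path length: add the absolute areas under v-t.
0–3 s: |½(11 + 8)(3)| = 28.5 m
3–4 s: |½(8 + 0)(1)| = 4 m
4–7 s: |½(0 + -12)(3)| = 18 m
7–12 s: v = 0 at t = 151/13 s; triangle areas 360/13 + 5/26 = 725/26 m
Total distance = 1019/13 m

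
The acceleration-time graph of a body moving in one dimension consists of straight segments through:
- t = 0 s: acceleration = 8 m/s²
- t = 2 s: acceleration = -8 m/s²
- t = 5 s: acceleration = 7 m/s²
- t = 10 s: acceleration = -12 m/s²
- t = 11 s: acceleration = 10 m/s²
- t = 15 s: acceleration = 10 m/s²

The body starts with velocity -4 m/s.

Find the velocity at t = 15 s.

21 m/s

Δv equals the area under the a-t graph; then v = v₀ + Δv.
0–2 s: ½(8 + -8)(2) = 0 m/s
2–5 s: ½(-8 + 7)(3) = -1.5 m/s
5–10 s: ½(7 + -12)(5) = -12.5 m/s
10–11 s: ½(-12 + 10)(1) = -1 m/s
11–15 s: 10 × 4 = 40 m/s
Δv = 25 m/s, so v(15) = -4 + (25) = 21 m/s.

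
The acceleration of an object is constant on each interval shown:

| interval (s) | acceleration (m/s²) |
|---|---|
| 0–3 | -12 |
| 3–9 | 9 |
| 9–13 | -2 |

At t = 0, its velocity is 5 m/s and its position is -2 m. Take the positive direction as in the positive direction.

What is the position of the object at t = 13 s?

On each constant-a segment, Δv = aΔt and Δx = v₀Δt + ½aΔt²; chain segment to segment.
0–3 s: v starts 5 m/s; Δx = 5·3 + ½·-12·3² = -39 m; v ends -31 m/s.
3–9 s: v starts -31 m/s; Δx = -31·6 + ½·9·6² = -24 m; v ends 23 m/s.
9–13 s: v starts 23 m/s; Δx = 23·4 + ½·-2·4² = 76 m; v ends 15 m/s.
x(13) = -2 + Σ Δx = 11 m.

11 m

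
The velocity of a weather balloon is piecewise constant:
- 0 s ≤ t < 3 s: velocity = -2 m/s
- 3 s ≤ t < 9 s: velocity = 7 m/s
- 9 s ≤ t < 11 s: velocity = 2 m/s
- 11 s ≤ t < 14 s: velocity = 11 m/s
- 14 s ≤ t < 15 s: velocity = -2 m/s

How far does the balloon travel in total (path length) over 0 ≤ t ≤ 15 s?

87 m

Distance (not displacement) is the total path length: add the absolute areas under v-t.
0–3 s: |-2| × 3 = 6 m
3–9 s: |7| × 6 = 42 m
9–11 s: |2| × 2 = 4 m
11–14 s: |11| × 3 = 33 m
14–15 s: |-2| × 1 = 2 m
Total distance = 87 m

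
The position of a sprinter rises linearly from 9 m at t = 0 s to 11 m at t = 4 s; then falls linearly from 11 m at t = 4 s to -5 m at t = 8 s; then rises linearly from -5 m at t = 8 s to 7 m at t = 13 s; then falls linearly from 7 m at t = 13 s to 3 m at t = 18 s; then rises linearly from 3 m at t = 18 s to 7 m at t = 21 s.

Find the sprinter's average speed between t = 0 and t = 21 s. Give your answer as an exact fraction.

Average speed = (total path length)/(elapsed time); on a piecewise-linear x-t graph the path length is Σ|Δx|.
0–4 s: |Δx| = |11 − 9| = 2 m
4–8 s: |Δx| = |-5 − 11| = 16 m
8–13 s: |Δx| = |7 − -5| = 12 m
13–18 s: |Δx| = |3 − 7| = 4 m
18–21 s: |Δx| = |7 − 3| = 4 m
Total path = 38 m; average speed = 38/21 = 38/21 m/s.

38/21 m/s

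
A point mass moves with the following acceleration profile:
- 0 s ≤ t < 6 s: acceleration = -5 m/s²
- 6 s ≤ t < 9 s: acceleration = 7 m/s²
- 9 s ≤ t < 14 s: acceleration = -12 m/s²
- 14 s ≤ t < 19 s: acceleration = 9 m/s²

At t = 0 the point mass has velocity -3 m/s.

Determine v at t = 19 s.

-27 m/s

Δv equals the area under the a-t graph; then v = v₀ + Δv.
0–6 s: -5 × 6 = -30 m/s
6–9 s: 7 × 3 = 21 m/s
9–14 s: -12 × 5 = -60 m/s
14–19 s: 9 × 5 = 45 m/s
Δv = -24 m/s, so v(19) = -3 + (-24) = -27 m/s.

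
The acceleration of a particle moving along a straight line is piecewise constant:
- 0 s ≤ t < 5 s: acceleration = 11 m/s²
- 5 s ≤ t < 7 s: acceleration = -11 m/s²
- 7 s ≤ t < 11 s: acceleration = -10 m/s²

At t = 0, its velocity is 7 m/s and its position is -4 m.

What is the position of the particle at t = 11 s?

350.5 m

On each constant-a segment, Δv = aΔt and Δx = v₀Δt + ½aΔt²; chain segment to segment.
0–5 s: v starts 7 m/s; Δx = 7·5 + ½·11·5² = 172.5 m; v ends 62 m/s.
5–7 s: v starts 62 m/s; Δx = 62·2 + ½·-11·2² = 102 m; v ends 40 m/s.
7–11 s: v starts 40 m/s; Δx = 40·4 + ½·-10·4² = 80 m; v ends 0 m/s.
x(11) = -4 + Σ Δx = 350.5 m.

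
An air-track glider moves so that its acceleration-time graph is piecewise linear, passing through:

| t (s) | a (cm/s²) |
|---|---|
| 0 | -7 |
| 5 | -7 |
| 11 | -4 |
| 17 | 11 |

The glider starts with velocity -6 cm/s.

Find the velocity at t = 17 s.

-53 cm/s

Δv equals the area under the a-t graph; then v = v₀ + Δv.
0–5 s: -7 × 5 = -35 cm/s
5–11 s: ½(-7 + -4)(6) = -33 cm/s
11–17 s: ½(-4 + 11)(6) = 21 cm/s
Δv = -47 cm/s, so v(17) = -6 + (-47) = -53 cm/s.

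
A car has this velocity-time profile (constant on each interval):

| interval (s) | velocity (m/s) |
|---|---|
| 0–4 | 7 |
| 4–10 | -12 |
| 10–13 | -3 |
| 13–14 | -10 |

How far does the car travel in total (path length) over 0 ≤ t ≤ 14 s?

119 m

Total distance travelled is ∫|v| dt — sum the magnitudes of each area piece.
0–4 s: |7| × 4 = 28 m
4–10 s: |-12| × 6 = 72 m
10–13 s: |-3| × 3 = 9 m
13–14 s: |-10| × 1 = 10 m
Total distance = 119 m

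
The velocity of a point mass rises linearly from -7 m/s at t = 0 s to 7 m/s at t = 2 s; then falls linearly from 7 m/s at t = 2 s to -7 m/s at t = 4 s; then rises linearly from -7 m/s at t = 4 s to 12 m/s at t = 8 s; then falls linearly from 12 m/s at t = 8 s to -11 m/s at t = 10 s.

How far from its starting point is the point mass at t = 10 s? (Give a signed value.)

Displacement is the signed area under the v-t curve.
0–2 s: ½(-7 + 7)(2) = 0 m
2–4 s: ½(7 + -7)(2) = 0 m
4–8 s: ½(-7 + 12)(4) = 10 m
8–10 s: ½(12 + -11)(2) = 1 m
Net displacement = 11 m

11 m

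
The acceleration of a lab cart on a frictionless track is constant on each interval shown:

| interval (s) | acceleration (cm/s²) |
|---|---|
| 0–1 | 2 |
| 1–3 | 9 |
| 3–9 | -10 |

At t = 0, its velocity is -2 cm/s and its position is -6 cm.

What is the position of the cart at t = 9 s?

On each constant-a segment, Δv = aΔt and Δx = v₀Δt + ½aΔt²; chain segment to segment.
0–1 s: v starts -2 cm/s; Δx = -2·1 + ½·2·1² = -1 cm; v ends 0 cm/s.
1–3 s: v starts 0 cm/s; Δx = 0·2 + ½·9·2² = 18 cm; v ends 18 cm/s.
3–9 s: v starts 18 cm/s; Δx = 18·6 + ½·-10·6² = -72 cm; v ends -42 cm/s.
x(9) = -6 + Σ Δx = -61 cm.

-61 cm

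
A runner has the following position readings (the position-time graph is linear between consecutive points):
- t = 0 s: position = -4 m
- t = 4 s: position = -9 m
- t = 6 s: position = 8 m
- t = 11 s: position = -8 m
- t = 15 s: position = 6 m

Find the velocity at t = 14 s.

Velocity is the slope of the x-t graph on 11–15 s: (6 − -8)/(15 − 11) = 3.5 m/s.

3.5 m/s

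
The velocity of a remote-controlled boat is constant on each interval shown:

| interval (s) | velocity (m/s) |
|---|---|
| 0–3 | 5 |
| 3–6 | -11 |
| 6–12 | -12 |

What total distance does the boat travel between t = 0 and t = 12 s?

120 m

Distance (not displacement) is the total path length: add the absolute areas under v-t.
0–3 s: |5| × 3 = 15 m
3–6 s: |-11| × 3 = 33 m
6–12 s: |-12| × 6 = 72 m
Total distance = 120 m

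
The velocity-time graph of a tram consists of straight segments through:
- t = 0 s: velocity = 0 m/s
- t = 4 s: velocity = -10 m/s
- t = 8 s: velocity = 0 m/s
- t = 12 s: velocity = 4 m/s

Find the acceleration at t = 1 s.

Acceleration is the slope of the v-t graph on 0–4 s: (-10 − 0)/(4 − 0) = -2.5 m/s².

-2.5 m/s²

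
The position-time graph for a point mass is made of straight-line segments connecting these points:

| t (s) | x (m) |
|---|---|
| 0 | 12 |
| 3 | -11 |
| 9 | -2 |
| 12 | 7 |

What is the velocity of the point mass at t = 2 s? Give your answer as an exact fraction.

-23/3 m/s

Velocity is the slope of the x-t graph on 0–3 s: (-11 − 12)/(3 − 0) = -23/3 m/s.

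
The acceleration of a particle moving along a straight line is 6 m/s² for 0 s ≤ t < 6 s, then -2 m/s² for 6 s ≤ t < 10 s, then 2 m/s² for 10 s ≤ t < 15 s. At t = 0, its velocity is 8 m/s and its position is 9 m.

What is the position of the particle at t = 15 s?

530 m

On each constant-a segment, Δv = aΔt and Δx = v₀Δt + ½aΔt²; chain segment to segment.
0–6 s: v starts 8 m/s; Δx = 8·6 + ½·6·6² = 156 m; v ends 44 m/s.
6–10 s: v starts 44 m/s; Δx = 44·4 + ½·-2·4² = 160 m; v ends 36 m/s.
10–15 s: v starts 36 m/s; Δx = 36·5 + ½·2·5² = 205 m; v ends 46 m/s.
x(15) = 9 + Σ Δx = 530 m.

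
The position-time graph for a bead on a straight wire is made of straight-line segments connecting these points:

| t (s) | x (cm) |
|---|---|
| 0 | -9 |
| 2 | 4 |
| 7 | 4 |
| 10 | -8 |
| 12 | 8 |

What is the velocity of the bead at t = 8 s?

Velocity is the slope of the x-t graph on 7–10 s: (-8 − 4)/(10 − 7) = -4 cm/s.

-4 cm/s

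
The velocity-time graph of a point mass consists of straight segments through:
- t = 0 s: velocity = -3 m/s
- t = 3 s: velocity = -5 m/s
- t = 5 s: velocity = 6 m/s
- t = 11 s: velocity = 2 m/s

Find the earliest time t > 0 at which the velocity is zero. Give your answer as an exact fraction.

v changes sign on 3–5 s (from -5 to 6); the graph is linear there, so v = 0 at t = 3 + (5)·(5 − 3)/(6 − -5) = 43/11 s.

t = 43/11 s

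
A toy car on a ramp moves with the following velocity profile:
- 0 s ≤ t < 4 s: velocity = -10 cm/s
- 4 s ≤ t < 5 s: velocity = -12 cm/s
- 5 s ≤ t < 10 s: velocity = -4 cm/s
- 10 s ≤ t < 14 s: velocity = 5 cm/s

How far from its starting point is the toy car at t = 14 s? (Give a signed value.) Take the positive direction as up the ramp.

-52 cm

Displacement is the signed area under the v-t curve.
0–4 s: -10 × 4 = -40 cm
4–5 s: -12 × 1 = -12 cm
5–10 s: -4 × 5 = -20 cm
10–14 s: 5 × 4 = 20 cm
Net displacement = -52 cm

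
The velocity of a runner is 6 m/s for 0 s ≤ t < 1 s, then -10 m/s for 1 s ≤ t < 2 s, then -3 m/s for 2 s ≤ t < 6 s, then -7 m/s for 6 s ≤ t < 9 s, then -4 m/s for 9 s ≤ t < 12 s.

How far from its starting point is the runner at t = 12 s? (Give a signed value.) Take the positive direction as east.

-49 m

Displacement is the signed area under the v-t curve.
0–1 s: 6 × 1 = 6 m
1–2 s: -10 × 1 = -10 m
2–6 s: -3 × 4 = -12 m
6–9 s: -7 × 3 = -21 m
9–12 s: -4 × 3 = -12 m
Net displacement = -49 m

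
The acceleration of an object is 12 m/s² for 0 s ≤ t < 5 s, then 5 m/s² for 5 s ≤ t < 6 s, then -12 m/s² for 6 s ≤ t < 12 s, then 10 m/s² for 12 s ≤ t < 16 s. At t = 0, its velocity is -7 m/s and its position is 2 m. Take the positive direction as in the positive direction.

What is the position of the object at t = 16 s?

328.5 m

On each constant-a segment, Δv = aΔt and Δx = v₀Δt + ½aΔt²; chain segment to segment.
0–5 s: v starts -7 m/s; Δx = -7·5 + ½·12·5² = 115 m; v ends 53 m/s.
5–6 s: v starts 53 m/s; Δx = 53·1 + ½·5·1² = 55.5 m; v ends 58 m/s.
6–12 s: v starts 58 m/s; Δx = 58·6 + ½·-12·6² = 132 m; v ends -14 m/s.
12–16 s: v starts -14 m/s; Δx = -14·4 + ½·10·4² = 24 m; v ends 26 m/s.
x(16) = 2 + Σ Δx = 328.5 m.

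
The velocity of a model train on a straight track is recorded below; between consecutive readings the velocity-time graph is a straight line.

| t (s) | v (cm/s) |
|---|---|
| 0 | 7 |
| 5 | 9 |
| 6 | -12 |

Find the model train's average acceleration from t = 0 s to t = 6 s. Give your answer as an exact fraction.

Average acceleration = Δv/Δt = (-12 − 7)/(6 − 0) = -19/6 cm/s².

-19/6 cm/s²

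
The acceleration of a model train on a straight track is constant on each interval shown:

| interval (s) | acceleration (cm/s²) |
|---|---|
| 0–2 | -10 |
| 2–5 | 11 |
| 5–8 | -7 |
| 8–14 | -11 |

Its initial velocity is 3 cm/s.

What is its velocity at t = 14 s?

-71 cm/s

Δv equals the area under the a-t graph; then v = v₀ + Δv.
0–2 s: -10 × 2 = -20 cm/s
2–5 s: 11 × 3 = 33 cm/s
5–8 s: -7 × 3 = -21 cm/s
8–14 s: -11 × 6 = -66 cm/s
Δv = -74 cm/s, so v(14) = 3 + (-74) = -71 cm/s.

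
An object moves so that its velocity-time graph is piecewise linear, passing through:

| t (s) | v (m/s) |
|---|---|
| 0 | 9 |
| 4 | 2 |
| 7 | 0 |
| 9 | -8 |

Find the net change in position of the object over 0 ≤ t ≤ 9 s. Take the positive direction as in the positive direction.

Displacement is the signed area under the v-t curve.
0–4 s: ½(9 + 2)(4) = 22 m
4–7 s: ½(2 + 0)(3) = 3 m
7–9 s: ½(0 + -8)(2) = -8 m
Net displacement = 17 m

17 m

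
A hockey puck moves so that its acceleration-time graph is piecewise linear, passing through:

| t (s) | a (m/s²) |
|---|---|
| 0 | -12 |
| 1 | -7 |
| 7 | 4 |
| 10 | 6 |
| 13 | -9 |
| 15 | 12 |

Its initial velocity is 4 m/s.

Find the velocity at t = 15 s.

-1 m/s

Δv equals the area under the a-t graph; then v = v₀ + Δv.
0–1 s: ½(-12 + -7)(1) = -9.5 m/s
1–7 s: ½(-7 + 4)(6) = -9 m/s
7–10 s: ½(4 + 6)(3) = 15 m/s
10–13 s: ½(6 + -9)(3) = -4.5 m/s
13–15 s: ½(-9 + 12)(2) = 3 m/s
Δv = -5 m/s, so v(15) = 4 + (-5) = -1 m/s.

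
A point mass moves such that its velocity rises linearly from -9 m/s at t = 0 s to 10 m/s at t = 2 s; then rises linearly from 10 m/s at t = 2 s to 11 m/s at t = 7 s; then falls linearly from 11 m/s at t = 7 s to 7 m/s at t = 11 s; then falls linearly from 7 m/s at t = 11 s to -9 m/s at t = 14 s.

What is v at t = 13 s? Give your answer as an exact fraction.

-11/3 m/s

On 11–14 s the graph is linear from 7 to -9 m/s: v(13) = 7 + (-9 − 7)·(13 − 11)/(14 − 11) = -11/3 m/s.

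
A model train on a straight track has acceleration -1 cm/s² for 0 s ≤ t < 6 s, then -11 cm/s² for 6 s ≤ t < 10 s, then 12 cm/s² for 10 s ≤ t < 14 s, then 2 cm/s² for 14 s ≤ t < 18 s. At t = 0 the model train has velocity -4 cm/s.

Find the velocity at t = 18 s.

Δv equals the area under the a-t graph; then v = v₀ + Δv.
0–6 s: -1 × 6 = -6 cm/s
6–10 s: -11 × 4 = -44 cm/s
10–14 s: 12 × 4 = 48 cm/s
14–18 s: 2 × 4 = 8 cm/s
Δv = 6 cm/s, so v(18) = -4 + (6) = 2 cm/s.

2 cm/s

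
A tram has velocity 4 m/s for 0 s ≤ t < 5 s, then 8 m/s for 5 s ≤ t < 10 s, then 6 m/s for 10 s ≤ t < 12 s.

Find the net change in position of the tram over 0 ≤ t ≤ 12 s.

72 m

Net displacement equals the area under the velocity-time graph (areas below the axis count negative).
0–5 s: 4 × 5 = 20 m
5–10 s: 8 × 5 = 40 m
10–12 s: 6 × 2 = 12 m
Net displacement = 72 m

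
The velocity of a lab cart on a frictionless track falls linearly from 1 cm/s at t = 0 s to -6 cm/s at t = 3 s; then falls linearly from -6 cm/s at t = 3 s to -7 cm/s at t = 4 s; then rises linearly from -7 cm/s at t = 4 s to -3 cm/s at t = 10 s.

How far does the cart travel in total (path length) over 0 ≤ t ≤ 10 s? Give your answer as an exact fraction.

Total distance travelled is ∫|v| dt — sum the magnitudes of each area piece.
0–3 s: v = 0 at t = 3/7 s; triangle areas 3/14 + 54/7 = 111/14 cm
3–4 s: |½(-6 + -7)(1)| = 6.5 cm
4–10 s: |½(-7 + -3)(6)| = 30 cm
Total distance = 311/7 cm

311/7 cm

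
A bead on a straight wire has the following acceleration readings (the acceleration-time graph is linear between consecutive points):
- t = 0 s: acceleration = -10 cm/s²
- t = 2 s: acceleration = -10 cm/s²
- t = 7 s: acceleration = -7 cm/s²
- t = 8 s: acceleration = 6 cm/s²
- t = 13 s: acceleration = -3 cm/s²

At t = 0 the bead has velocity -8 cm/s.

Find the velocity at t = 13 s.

-63.5 cm/s

Δv equals the area under the a-t graph; then v = v₀ + Δv.
0–2 s: -10 × 2 = -20 cm/s
2–7 s: ½(-10 + -7)(5) = -42.5 cm/s
7–8 s: ½(-7 + 6)(1) = -0.5 cm/s
8–13 s: ½(6 + -3)(5) = 7.5 cm/s
Δv = -55.5 cm/s, so v(13) = -8 + (-55.5) = -63.5 cm/s.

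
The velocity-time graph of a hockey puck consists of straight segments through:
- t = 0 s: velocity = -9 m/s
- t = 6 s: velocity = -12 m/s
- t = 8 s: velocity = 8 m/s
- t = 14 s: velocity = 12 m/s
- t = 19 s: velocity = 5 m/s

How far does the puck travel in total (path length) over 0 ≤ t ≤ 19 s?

175.9 m

Distance (not displacement) is the total path length: add the absolute areas under v-t.
0–6 s: |½(-9 + -12)(6)| = 63 m
6–8 s: v = 0 at t = 7.2 s; triangle areas 7.2 + 3.2 = 10.4 m
8–14 s: |½(8 + 12)(6)| = 60 m
14–19 s: |½(12 + 5)(5)| = 42.5 m
Total distance = 175.9 m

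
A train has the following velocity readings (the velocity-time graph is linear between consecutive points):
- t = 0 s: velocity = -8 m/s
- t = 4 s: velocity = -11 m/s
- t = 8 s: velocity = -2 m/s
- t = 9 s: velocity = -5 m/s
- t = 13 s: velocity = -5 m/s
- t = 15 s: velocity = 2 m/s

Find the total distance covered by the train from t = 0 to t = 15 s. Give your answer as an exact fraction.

1283/14 m

Distance (not displacement) is the total path length: add the absolute areas under v-t.
0–4 s: |½(-8 + -11)(4)| = 38 m
4–8 s: |½(-11 + -2)(4)| = 26 m
8–9 s: |½(-2 + -5)(1)| = 3.5 m
9–13 s: |-5| × 4 = 20 m
13–15 s: v = 0 at t = 101/7 s; triangle areas 25/7 + 4/7 = 29/7 m
Total distance = 1283/14 m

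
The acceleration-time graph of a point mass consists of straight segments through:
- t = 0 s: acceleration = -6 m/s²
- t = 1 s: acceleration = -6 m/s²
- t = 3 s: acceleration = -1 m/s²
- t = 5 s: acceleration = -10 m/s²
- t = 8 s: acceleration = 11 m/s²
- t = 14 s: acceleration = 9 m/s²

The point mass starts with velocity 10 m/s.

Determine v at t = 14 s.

47.5 m/s

Δv equals the area under the a-t graph; then v = v₀ + Δv.
0–1 s: -6 × 1 = -6 m/s
1–3 s: ½(-6 + -1)(2) = -7 m/s
3–5 s: ½(-1 + -10)(2) = -11 m/s
5–8 s: ½(-10 + 11)(3) = 1.5 m/s
8–14 s: ½(11 + 9)(6) = 60 m/s
Δv = 37.5 m/s, so v(14) = 10 + (37.5) = 47.5 m/s.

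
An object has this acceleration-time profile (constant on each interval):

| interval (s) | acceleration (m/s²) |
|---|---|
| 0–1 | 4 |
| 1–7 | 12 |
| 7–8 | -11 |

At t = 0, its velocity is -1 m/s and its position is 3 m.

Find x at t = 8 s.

On each constant-a segment, Δv = aΔt and Δx = v₀Δt + ½aΔt²; chain segment to segment.
0–1 s: v starts -1 m/s; Δx = -1·1 + ½·4·1² = 1 m; v ends 3 m/s.
1–7 s: v starts 3 m/s; Δx = 3·6 + ½·12·6² = 234 m; v ends 75 m/s.
7–8 s: v starts 75 m/s; Δx = 75·1 + ½·-11·1² = 69.5 m; v ends 64 m/s.
x(8) = 3 + Σ Δx = 307.5 m.

307.5 m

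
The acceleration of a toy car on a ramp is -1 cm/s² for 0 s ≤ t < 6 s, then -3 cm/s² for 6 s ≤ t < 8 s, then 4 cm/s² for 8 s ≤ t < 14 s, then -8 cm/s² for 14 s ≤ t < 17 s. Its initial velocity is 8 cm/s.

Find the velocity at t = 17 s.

Δv equals the area under the a-t graph; then v = v₀ + Δv.
0–6 s: -1 × 6 = -6 cm/s
6–8 s: -3 × 2 = -6 cm/s
8–14 s: 4 × 6 = 24 cm/s
14–17 s: -8 × 3 = -24 cm/s
Δv = -12 cm/s, so v(17) = 8 + (-12) = -4 cm/s.

-4 cm/s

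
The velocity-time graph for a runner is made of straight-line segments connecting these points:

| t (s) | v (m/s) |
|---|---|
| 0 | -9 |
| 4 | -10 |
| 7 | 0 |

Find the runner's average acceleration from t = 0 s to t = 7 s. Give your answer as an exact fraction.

9/7 m/s²

Average acceleration = Δv/Δt = (0 − -9)/(7 − 0) = 9/7 m/s².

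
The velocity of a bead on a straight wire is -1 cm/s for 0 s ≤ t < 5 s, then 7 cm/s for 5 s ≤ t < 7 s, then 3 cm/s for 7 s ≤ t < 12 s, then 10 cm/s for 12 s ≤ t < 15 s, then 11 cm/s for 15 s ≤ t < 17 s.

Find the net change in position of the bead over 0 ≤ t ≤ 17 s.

76 cm

Displacement is the signed area under the v-t curve.
0–5 s: -1 × 5 = -5 cm
5–7 s: 7 × 2 = 14 cm
7–12 s: 3 × 5 = 15 cm
12–15 s: 10 × 3 = 30 cm
15–17 s: 11 × 2 = 22 cm
Net displacement = 76 cm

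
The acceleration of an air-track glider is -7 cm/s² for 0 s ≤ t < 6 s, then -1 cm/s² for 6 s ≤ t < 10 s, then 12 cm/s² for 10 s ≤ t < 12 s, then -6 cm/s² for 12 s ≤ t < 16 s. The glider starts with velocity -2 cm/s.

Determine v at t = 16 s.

Δv equals the area under the a-t graph; then v = v₀ + Δv.
0–6 s: -7 × 6 = -42 cm/s
6–10 s: -1 × 4 = -4 cm/s
10–12 s: 12 × 2 = 24 cm/s
12–16 s: -6 × 4 = -24 cm/s
Δv = -46 cm/s, so v(16) = -2 + (-46) = -48 cm/s.

-48 cm/s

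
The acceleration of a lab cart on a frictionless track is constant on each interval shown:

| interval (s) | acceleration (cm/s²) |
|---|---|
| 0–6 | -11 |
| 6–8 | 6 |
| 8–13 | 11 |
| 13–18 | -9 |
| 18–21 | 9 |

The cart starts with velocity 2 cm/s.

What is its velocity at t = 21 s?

-15 cm/s

Δv equals the area under the a-t graph; then v = v₀ + Δv.
0–6 s: -11 × 6 = -66 cm/s
6–8 s: 6 × 2 = 12 cm/s
8–13 s: 11 × 5 = 55 cm/s
13–18 s: -9 × 5 = -45 cm/s
18–21 s: 9 × 3 = 27 cm/s
Δv = -17 cm/s, so v(21) = 2 + (-17) = -15 cm/s.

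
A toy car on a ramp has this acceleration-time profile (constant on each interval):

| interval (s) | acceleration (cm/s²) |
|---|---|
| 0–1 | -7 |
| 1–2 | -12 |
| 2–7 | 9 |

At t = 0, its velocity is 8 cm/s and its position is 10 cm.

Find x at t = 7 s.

67 cm

On each constant-a segment, Δv = aΔt and Δx = v₀Δt + ½aΔt²; chain segment to segment.
0–1 s: v starts 8 cm/s; Δx = 8·1 + ½·-7·1² = 4.5 cm; v ends 1 cm/s.
1–2 s: v starts 1 cm/s; Δx = 1·1 + ½·-12·1² = -5 cm; v ends -11 cm/s.
2–7 s: v starts -11 cm/s; Δx = -11·5 + ½·9·5² = 57.5 cm; v ends 34 cm/s.
x(7) = 10 + Σ Δx = 67 cm.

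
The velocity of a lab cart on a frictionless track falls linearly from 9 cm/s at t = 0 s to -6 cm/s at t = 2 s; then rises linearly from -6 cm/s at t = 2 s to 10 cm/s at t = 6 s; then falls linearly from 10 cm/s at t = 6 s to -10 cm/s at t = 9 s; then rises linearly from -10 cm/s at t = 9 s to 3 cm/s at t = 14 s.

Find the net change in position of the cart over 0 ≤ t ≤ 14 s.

-6.5 cm

Displacement is the signed area under the v-t curve.
0–2 s: ½(9 + -6)(2) = 3 cm
2–6 s: ½(-6 + 10)(4) = 8 cm
6–9 s: ½(10 + -10)(3) = 0 cm
9–14 s: ½(-10 + 3)(5) = -17.5 cm
Net displacement = -6.5 cm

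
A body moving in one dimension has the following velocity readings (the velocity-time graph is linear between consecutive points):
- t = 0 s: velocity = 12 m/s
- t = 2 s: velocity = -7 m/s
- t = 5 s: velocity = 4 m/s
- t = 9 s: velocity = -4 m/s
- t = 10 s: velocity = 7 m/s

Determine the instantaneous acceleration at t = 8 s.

-2 m/s²

Acceleration is the slope of the v-t graph on 5–9 s: (-4 − 4)/(9 − 5) = -2 m/s².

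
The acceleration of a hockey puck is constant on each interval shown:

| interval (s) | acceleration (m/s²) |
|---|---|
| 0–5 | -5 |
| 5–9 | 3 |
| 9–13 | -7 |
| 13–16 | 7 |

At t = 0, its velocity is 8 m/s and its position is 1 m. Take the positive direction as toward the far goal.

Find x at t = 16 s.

-209 m

On each constant-a segment, Δv = aΔt and Δx = v₀Δt + ½aΔt²; chain segment to segment.
0–5 s: v starts 8 m/s; Δx = 8·5 + ½·-5·5² = -22.5 m; v ends -17 m/s.
5–9 s: v starts -17 m/s; Δx = -17·4 + ½·3·4² = -44 m; v ends -5 m/s.
9–13 s: v starts -5 m/s; Δx = -5·4 + ½·-7·4² = -76 m; v ends -33 m/s.
13–16 s: v starts -33 m/s; Δx = -33·3 + ½·7·3² = -67.5 m; v ends -12 m/s.
x(16) = 1 + Σ Δx = -209 m.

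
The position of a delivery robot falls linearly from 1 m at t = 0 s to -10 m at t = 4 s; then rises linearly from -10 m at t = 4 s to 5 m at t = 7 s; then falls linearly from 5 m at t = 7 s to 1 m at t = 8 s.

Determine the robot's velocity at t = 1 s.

-2.75 m/s

Velocity is the slope of the x-t graph on 0–4 s: (-10 − 1)/(4 − 0) = -2.75 m/s.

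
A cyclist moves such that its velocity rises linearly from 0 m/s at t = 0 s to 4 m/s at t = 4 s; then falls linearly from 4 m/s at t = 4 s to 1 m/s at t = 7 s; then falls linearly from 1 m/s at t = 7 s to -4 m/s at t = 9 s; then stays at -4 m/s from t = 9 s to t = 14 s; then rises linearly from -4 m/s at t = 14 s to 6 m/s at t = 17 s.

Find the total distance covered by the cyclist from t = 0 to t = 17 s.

Distance (not displacement) is the total path length: add the absolute areas under v-t.
0–4 s: |½(0 + 4)(4)| = 8 m
4–7 s: |½(4 + 1)(3)| = 7.5 m
7–9 s: v = 0 at t = 7.4 s; triangle areas 0.2 + 3.2 = 3.4 m
9–14 s: |-4| × 5 = 20 m
14–17 s: v = 0 at t = 15.2 s; triangle areas 2.4 + 5.4 = 7.8 m
Total distance = 46.7 m

46.7 m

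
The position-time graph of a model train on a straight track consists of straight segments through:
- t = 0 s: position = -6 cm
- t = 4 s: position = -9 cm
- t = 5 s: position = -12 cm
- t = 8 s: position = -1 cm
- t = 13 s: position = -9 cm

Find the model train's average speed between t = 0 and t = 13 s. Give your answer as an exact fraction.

Average speed = (total path length)/(elapsed time); on a piecewise-linear x-t graph the path length is Σ|Δx|.
0–4 s: |Δx| = |-9 − -6| = 3 cm
4–5 s: |Δx| = |-12 − -9| = 3 cm
5–8 s: |Δx| = |-1 − -12| = 11 cm
8–13 s: |Δx| = |-9 − -1| = 8 cm
Total path = 25 cm; average speed = 25/13 = 25/13 cm/s.

25/13 cm/s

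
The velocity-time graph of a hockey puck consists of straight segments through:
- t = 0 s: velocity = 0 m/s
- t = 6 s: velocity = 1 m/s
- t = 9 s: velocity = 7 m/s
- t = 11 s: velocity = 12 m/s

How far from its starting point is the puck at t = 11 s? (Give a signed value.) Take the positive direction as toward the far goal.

Displacement is the signed area under the v-t curve.
0–6 s: ½(0 + 1)(6) = 3 m
6–9 s: ½(1 + 7)(3) = 12 m
9–11 s: ½(7 + 12)(2) = 19 m
Net displacement = 34 m

34 m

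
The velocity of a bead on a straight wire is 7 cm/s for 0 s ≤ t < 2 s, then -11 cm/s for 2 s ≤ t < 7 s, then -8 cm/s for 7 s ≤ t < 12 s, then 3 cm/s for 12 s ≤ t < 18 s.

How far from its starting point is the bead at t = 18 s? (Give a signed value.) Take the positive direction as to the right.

-63 cm

Net displacement equals the area under the velocity-time graph (areas below the axis count negative).
0–2 s: 7 × 2 = 14 cm
2–7 s: -11 × 5 = -55 cm
7–12 s: -8 × 5 = -40 cm
12–18 s: 3 × 6 = 18 cm
Net displacement = -63 cm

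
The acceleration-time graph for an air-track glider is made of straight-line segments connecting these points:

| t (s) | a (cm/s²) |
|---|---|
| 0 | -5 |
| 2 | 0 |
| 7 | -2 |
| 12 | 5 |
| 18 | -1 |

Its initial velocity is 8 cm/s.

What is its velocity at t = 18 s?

Δv equals the area under the a-t graph; then v = v₀ + Δv.
0–2 s: ½(-5 + 0)(2) = -5 cm/s
2–7 s: ½(0 + -2)(5) = -5 cm/s
7–12 s: ½(-2 + 5)(5) = 7.5 cm/s
12–18 s: ½(5 + -1)(6) = 12 cm/s
Δv = 9.5 cm/s, so v(18) = 8 + (9.5) = 17.5 cm/s.

17.5 cm/s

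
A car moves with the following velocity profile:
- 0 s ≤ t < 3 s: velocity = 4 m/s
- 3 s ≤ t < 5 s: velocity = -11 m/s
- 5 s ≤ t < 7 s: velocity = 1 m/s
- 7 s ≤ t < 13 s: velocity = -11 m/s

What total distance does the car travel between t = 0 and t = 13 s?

Total distance travelled is ∫|v| dt — sum the magnitudes of each area piece.
0–3 s: |4| × 3 = 12 m
3–5 s: |-11| × 2 = 22 m
5–7 s: |1| × 2 = 2 m
7–13 s: |-11| × 6 = 66 m
Total distance = 102 m

102 m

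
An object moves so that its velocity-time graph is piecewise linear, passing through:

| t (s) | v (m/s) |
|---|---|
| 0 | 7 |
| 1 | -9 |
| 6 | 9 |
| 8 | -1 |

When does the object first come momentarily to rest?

v changes sign on 0–1 s (from 7 to -9); the graph is linear there, so v = 0 at t = 0 + (-7)·(1 − 0)/(-9 − 7) = 0.4375 s.

t = 0.4375 s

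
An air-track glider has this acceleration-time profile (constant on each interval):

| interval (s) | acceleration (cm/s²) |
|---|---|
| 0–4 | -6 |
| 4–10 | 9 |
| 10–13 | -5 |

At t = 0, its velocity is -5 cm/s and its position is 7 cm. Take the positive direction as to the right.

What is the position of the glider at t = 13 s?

-20.5 cm

On each constant-a segment, Δv = aΔt and Δx = v₀Δt + ½aΔt²; chain segment to segment.
0–4 s: v starts -5 cm/s; Δx = -5·4 + ½·-6·4² = -68 cm; v ends -29 cm/s.
4–10 s: v starts -29 cm/s; Δx = -29·6 + ½·9·6² = -12 cm; v ends 25 cm/s.
10–13 s: v starts 25 cm/s; Δx = 25·3 + ½·-5·3² = 52.5 cm; v ends 10 cm/s.
x(13) = 7 + Σ Δx = -20.5 cm.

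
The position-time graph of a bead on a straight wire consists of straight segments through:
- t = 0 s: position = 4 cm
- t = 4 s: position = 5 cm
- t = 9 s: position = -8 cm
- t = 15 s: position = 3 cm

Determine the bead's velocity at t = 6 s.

Velocity is the slope of the x-t graph on 4–9 s: (-8 − 5)/(9 − 4) = -2.6 cm/s.

-2.6 cm/s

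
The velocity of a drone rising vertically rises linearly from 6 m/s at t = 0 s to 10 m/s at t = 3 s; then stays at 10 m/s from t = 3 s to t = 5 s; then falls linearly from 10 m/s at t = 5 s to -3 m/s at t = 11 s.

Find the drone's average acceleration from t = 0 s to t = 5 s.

0.8 m/s²

Average acceleration = Δv/Δt = (10 − 6)/(5 − 0) = 0.8 m/s².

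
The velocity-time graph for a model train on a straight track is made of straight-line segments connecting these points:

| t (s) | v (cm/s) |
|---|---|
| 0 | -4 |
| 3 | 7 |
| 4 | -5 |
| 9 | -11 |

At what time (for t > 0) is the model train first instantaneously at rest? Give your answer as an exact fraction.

v changes sign on 0–3 s (from -4 to 7); the graph is linear there, so v = 0 at t = 0 + (4)·(3 − 0)/(7 − -4) = 12/11 s.

t = 12/11 s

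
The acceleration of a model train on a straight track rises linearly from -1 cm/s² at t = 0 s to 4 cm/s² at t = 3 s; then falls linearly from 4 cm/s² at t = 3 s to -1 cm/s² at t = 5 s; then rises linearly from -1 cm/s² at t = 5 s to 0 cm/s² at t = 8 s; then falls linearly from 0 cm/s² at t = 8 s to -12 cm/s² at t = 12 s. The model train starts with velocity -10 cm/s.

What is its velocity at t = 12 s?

-28 cm/s

Δv equals the area under the a-t graph; then v = v₀ + Δv.
0–3 s: ½(-1 + 4)(3) = 4.5 cm/s
3–5 s: ½(4 + -1)(2) = 3 cm/s
5–8 s: ½(-1 + 0)(3) = -1.5 cm/s
8–12 s: ½(0 + -12)(4) = -24 cm/s
Δv = -18 cm/s, so v(12) = -10 + (-18) = -28 cm/s.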